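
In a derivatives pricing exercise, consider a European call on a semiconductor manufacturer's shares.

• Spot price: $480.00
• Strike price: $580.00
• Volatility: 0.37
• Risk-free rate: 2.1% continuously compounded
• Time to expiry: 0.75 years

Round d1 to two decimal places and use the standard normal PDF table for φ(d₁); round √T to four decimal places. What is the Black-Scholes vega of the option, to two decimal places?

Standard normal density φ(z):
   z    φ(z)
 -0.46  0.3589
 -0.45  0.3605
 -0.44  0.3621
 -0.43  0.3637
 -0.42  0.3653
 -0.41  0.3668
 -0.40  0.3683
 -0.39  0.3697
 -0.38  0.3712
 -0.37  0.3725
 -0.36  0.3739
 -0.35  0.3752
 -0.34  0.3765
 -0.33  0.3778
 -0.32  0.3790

154.30

T = 0.75;  σ√T = 0.3204
d₁ = [ln(480/580) + (0.021 + 0.37²/2)·0.75] / 0.3204 = [-0.1892 + 0.0671] / 0.3204 = -0.3812 which rounds to -0.38
√T = √0.75 = 0.8660
φ(d₁) = φ(-0.38) = 0.3712
vega = S·φ(d₁)·√T = 480·0.3712·0.8660 = 154.3004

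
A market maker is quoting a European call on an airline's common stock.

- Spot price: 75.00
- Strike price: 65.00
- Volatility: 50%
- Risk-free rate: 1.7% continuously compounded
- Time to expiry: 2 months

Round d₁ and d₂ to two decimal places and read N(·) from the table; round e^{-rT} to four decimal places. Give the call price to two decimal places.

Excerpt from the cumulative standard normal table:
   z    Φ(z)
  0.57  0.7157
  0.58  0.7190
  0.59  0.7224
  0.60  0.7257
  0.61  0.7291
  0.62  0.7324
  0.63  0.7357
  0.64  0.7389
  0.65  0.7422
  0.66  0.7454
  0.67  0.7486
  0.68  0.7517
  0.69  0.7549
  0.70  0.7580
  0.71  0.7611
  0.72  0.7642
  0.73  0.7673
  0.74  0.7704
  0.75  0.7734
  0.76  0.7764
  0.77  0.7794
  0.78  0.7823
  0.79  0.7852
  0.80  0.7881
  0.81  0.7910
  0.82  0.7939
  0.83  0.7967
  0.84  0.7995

12.28

T = 0.1667;  σ√T = 0.2041
d₁ = [ln(75/65) + (0.017 + ½·0.5²)·0.1667] / (σ√T) = (0.1431 + 0.0237) / 0.2041 = 0.8170 ≈ 0.82
d₂ = 0.8170 − 0.2041 = 0.6129 ≈ 0.61
exp(−rT) = exp(−0.017·0.1667) = 0.9972
C = 75·N(0.82) − 65·0.9972·N(0.61) = 75·0.7939 − 65·0.9972·0.7291 = 59.5425 − 47.2588 = 12.2837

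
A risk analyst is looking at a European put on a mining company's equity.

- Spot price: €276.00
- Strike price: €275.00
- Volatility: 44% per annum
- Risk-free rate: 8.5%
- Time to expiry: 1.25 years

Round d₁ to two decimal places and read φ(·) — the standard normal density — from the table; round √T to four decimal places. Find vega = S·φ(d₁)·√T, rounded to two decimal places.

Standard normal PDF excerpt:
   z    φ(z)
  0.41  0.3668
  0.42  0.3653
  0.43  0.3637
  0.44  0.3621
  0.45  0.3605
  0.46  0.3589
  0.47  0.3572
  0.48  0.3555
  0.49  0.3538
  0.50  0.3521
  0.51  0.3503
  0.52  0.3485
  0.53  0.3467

T = 1.25;  σ√T = 0.4919
d₁ = [ln(276/275) + (0.085 + 0.44²/2)·1.25] / 0.4919 = [0.0036 + 0.2273] / 0.4919 = 0.4693 ≈ 0.47
√T = √1.25 = 1.1180
φ(d₁) = φ(0.47) = 0.3572
vega = S·φ(d₁)·√T = 276·0.3572·1.1180 = 110.2205
(Call and put vega coincide under Black-Scholes.)

110.22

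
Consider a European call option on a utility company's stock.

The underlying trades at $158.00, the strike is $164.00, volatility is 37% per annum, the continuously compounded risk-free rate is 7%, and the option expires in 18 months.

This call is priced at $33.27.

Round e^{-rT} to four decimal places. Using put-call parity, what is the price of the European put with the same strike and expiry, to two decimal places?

$22.92

exp(−rT) = exp(−0.07·1.5) = 0.9003
Put-call parity: C − P = S − K·e^(−rT) = 158 − 164·0.9003 = 158 − 147.6492 = 10.3508
P = C − (C − P) = 33.27 − (10.3508) = 22.9192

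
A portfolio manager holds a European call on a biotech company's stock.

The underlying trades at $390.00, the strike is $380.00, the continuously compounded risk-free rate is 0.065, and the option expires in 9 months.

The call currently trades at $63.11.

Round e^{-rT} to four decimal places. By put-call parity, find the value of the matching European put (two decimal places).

$35.02

e^(−rT) = e^(−0.065·0.75) = 0.9524
Put-call parity: C − P = S − K·e^(−rT) = 390 − 380·0.9524 = 390 − 361.9120 = 28.0880
P = C − (C − P) = 63.11 − (28.0880) = 35.0220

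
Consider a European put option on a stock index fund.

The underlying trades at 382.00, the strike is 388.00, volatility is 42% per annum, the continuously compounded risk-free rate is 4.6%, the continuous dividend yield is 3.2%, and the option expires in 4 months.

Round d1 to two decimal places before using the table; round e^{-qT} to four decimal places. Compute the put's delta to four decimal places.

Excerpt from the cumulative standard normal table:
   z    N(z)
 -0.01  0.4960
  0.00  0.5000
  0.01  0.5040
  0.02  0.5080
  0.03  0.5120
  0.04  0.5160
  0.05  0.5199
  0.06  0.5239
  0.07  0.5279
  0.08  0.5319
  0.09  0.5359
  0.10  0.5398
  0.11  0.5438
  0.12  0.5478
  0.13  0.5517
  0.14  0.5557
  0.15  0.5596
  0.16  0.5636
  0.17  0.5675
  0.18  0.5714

σ√T = 0.42·√0.3333 = 0.2425
ln(S/K) + (r − q + σ²/2)T = ln(382/388) + (0.046 − 0.032 + 0.42²/2)·0.3333 = -0.0156 + 0.0341 = 0.0185
d₁ = 0.0185 / 0.2425 = 0.0762 ≈ 0.08
N(d₁) = N(0.08) = 0.5319
Δ_put = exp(−qT)·(N(d₁) − 1) = 0.9894·(0.5319 − 1) = -0.4631

-0.4631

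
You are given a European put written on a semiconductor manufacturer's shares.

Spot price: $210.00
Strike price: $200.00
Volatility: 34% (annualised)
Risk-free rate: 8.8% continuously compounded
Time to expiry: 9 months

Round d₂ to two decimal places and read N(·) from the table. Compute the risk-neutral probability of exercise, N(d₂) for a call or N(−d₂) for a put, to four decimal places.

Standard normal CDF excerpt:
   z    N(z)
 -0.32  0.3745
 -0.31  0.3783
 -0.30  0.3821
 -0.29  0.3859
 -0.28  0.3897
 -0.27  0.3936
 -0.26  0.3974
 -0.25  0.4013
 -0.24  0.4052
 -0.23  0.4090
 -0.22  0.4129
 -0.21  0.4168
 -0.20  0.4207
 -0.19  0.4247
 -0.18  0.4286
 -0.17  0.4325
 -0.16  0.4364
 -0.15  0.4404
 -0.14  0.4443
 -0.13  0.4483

σ√T = 0.34·√0.75 = 0.2944
d₁ = [ln(210/200) + (0.088 + 0.34²/2)·0.75] / 0.2944 = [0.0488 + 0.1094] / 0.2944 = 0.5371 ⇒ 0.54
d₂ = d₁ − σ√T = 0.5371 − 0.2944 = 0.2426 ⇒ 0.24
Risk-neutral Pr[S_T < K] = N(−d₂) = N(-0.24) = 0.4052

0.4052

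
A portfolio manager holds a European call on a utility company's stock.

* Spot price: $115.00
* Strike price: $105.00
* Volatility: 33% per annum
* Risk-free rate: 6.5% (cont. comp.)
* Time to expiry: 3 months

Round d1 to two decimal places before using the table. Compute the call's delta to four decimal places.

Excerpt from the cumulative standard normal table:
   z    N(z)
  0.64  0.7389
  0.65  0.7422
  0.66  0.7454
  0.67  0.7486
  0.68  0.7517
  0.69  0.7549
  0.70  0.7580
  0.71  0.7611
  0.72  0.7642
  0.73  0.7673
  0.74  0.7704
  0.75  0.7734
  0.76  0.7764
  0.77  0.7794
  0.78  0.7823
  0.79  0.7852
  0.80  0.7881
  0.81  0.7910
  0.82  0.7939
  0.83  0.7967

σ√T = 0.33·√0.25 = 0.1650
ln(S/K) + (r + σ²/2)T = ln(115/105) + (0.065 + 0.33²/2)·0.25 = 0.0910 + 0.0299 = 0.1208
d₁ = 0.1208 / 0.1650 = 0.7323 → 0.73
N(d₁) = N(0.73) = 0.7673
Δ_call = N(d₁) = 0.7673

0.7673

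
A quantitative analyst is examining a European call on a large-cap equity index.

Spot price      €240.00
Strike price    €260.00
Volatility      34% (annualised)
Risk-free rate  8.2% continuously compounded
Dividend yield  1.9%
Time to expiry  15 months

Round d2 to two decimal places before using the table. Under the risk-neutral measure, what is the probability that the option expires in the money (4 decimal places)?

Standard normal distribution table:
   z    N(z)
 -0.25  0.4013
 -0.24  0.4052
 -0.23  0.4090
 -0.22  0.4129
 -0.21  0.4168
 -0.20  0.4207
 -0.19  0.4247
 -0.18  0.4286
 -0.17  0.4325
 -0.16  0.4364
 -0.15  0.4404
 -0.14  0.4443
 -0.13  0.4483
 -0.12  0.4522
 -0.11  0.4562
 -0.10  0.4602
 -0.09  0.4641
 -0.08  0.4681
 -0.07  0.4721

0.4247

σ√T = 0.34·√1.25 = 0.3801
ln(S/K) + (r − q + σ²/2)T = ln(240/260) + (0.082 − 0.019 + 0.34²/2)·1.25 = -0.0800 + 0.1510 = 0.0710
d₁ = 0.0710 / 0.3801 = 0.1867 ⇒ 0.19
d₂ = d₁ − σ√T = 0.1867 − 0.3801 = -0.1935 ⇒ -0.19
Risk-neutral Pr[S_T > K] = N(d₂) = N(-0.19) = 0.4247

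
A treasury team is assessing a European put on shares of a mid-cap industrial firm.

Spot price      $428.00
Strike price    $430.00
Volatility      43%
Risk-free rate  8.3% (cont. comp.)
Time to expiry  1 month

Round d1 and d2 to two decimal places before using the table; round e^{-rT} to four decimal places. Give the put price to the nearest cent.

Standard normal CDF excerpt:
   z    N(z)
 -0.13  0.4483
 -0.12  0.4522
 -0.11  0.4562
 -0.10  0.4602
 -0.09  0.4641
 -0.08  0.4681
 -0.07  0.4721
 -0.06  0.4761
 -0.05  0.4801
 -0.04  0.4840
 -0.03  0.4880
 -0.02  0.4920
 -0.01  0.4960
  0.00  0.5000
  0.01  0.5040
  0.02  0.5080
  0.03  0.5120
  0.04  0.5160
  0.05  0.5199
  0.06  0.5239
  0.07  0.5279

σ√T = 0.43 × 0.2887 = 0.1241
d₁ = [ln(428/430) + (0.083 + 0.43²/2)·0.08333] / 0.1241 = [-0.0047 + 0.0146] / 0.1241 = 0.0802 ⇒ 0.08
d₂ = d₁ − σ√T = 0.0802 − 0.1241 = -0.0439 ⇒ -0.04
exp(−rT) = exp(−0.083·0.08333) = 0.9931
P = 430·0.9931·N(0.04) − 428·N(-0.08) = 430·0.9931·0.5160 − 428·0.4681 = 220.3490 − 200.3468 = 20.0022

$20.00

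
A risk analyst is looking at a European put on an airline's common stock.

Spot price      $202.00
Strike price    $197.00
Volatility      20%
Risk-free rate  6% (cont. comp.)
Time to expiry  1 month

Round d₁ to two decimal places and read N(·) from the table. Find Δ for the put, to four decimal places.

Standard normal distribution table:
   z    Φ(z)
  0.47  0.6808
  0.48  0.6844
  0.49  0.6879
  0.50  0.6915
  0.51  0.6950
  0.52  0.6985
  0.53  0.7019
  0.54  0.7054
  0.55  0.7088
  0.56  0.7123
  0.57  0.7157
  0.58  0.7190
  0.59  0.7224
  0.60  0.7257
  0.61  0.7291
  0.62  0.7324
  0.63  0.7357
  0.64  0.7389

-0.2912

T = 0.08333;  σ√T = 0.0577
d₁ = [ln(202/197) + (0.06 + 0.2²/2)·0.08333] / 0.0577 = [0.0251 + 0.0067] / 0.0577 = 0.5496 which rounds to 0.55
N(d₁) = N(0.55) = 0.7088
Δ_put = N(d₁) − 1 = 0.7088 − 1 = -0.2912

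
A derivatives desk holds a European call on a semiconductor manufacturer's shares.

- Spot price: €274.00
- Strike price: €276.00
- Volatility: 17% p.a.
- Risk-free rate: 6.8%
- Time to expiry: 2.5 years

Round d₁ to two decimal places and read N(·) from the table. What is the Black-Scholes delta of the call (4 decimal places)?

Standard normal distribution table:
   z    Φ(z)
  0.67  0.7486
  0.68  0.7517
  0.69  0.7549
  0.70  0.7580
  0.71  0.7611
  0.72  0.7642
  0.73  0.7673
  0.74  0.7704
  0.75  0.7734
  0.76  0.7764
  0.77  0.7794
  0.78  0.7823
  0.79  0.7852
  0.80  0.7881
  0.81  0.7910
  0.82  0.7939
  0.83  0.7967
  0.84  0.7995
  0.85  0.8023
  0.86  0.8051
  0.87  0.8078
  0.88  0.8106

T = 2.5;  σ√T = 0.2688
d₁ = [ln(274/276) + (0.068 + 0.17²/2)·2.5] / 0.2688 = [-0.0073 + 0.2061] / 0.2688 = 0.7398 ≈ 0.74
N(d₁) = N(0.74) = 0.7704
Δ_call = N(d₁) = 0.7704

0.7704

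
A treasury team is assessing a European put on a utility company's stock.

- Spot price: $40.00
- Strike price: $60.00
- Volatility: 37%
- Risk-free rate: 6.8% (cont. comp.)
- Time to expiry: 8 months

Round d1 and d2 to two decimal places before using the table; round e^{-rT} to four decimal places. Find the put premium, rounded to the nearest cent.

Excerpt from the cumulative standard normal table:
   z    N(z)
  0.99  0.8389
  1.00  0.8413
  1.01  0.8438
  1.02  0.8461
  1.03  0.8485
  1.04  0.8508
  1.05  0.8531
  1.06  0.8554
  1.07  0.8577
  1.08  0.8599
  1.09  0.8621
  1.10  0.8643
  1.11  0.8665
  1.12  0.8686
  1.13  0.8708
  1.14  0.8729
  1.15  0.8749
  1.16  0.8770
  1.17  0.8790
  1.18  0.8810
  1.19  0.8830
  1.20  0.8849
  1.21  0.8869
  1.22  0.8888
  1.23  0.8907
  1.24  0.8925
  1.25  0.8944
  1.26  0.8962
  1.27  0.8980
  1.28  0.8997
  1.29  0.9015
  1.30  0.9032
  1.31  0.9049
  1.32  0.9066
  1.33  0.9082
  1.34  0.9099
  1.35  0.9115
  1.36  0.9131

σ√T = 0.37 × 0.8165 = 0.3021
d₁ = [ln(40/60) + (0.068 + ½·0.37²)·0.6667] / (σ√T) = (-0.4055 + 0.0910) / 0.3021 = -1.0410 ≈ -1.04
d₂ = -1.0410 − 0.3021 = -1.3431 ≈ -1.34
e^(−rT) = e^(−0.068·0.6667) = 0.9557
P = 60·0.9557·N(1.34) − 40·N(1.04) = 60·0.9557·0.9099 − 40·0.8508 = 52.1755 − 34.0320 = 18.1435

$18.14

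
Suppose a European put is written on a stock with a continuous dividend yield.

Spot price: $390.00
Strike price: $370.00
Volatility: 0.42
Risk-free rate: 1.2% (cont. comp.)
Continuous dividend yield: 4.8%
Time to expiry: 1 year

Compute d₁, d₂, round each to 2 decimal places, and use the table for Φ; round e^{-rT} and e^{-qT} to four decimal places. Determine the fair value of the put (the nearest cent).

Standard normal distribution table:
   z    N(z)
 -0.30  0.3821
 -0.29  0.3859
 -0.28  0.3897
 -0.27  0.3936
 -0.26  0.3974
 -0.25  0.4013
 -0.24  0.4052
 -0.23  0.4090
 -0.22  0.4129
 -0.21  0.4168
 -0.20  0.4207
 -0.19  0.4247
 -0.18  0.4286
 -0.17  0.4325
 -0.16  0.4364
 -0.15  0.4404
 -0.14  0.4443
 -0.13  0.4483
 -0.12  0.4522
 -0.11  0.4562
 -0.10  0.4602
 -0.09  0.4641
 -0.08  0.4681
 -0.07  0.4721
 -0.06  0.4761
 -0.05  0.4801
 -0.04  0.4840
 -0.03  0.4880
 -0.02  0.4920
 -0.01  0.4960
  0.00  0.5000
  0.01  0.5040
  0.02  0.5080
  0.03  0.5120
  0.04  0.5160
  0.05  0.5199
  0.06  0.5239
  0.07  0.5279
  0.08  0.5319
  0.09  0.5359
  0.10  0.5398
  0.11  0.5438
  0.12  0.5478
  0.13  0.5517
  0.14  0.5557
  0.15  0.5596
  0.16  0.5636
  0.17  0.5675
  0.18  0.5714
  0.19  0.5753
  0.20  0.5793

σ√T = 0.42·√1 = 0.4200
d₁ = [ln(390/370) + (0.012 − 0.048 + ½·0.42²)·1] / (σ√T) = (0.0526 + 0.0522) / 0.4200 = 0.2496 ⇒ 0.25
d₂ = 0.2496 − 0.4200 = -0.1704 ⇒ -0.17
e^(−qT) = e^(−0.048·1) = 0.9531;  e^(−rT) = e^(−0.012·1) = 0.9881
P = 370·0.9881·N(0.17) − 390·0.9531·N(-0.25) = 370·0.9881·0.5675 − 390·0.9531·0.4013 = 207.4763 − 149.1668 = 58.3095

$58.31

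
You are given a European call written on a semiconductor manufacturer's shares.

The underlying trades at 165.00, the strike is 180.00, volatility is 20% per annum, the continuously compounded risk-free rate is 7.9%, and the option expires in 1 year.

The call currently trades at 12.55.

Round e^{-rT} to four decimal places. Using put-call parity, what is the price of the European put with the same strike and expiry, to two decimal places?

13.87

exp(−rT) = exp(−0.079·1) = 0.9240
Put-call parity: C − P = S − K·e^(−rT) = 165 − 180·0.9240 = 165 − 166.3200 = -1.3200
P = C − (C − P) = 12.55 − (-1.3200) = 13.8700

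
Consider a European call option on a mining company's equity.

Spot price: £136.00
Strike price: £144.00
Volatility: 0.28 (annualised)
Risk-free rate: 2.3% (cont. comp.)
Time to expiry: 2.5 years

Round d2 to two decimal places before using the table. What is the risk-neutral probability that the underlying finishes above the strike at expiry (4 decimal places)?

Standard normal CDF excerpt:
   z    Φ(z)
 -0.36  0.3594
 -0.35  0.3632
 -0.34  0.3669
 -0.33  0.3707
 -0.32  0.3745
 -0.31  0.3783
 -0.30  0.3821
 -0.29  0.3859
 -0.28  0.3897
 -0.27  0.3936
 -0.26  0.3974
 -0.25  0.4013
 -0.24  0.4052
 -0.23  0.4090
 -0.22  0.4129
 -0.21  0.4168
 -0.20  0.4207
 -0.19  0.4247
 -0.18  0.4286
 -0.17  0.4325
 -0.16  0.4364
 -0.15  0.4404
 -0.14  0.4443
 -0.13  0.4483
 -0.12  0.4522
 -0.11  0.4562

σ√T = 0.28 × 1.5811 = 0.4427
d₁ = [ln(136/144) + (0.023 + 0.28²/2)·2.5] / 0.4427 = [-0.0572 + 0.1555] / 0.4427 = 0.2221 → 0.22
d₂ = d₁ − σ√T = 0.2221 − 0.4427 = -0.2206 → -0.22
Risk-neutral Pr[S_T > K] = N(d₂) = N(-0.22) = 0.4129

0.4129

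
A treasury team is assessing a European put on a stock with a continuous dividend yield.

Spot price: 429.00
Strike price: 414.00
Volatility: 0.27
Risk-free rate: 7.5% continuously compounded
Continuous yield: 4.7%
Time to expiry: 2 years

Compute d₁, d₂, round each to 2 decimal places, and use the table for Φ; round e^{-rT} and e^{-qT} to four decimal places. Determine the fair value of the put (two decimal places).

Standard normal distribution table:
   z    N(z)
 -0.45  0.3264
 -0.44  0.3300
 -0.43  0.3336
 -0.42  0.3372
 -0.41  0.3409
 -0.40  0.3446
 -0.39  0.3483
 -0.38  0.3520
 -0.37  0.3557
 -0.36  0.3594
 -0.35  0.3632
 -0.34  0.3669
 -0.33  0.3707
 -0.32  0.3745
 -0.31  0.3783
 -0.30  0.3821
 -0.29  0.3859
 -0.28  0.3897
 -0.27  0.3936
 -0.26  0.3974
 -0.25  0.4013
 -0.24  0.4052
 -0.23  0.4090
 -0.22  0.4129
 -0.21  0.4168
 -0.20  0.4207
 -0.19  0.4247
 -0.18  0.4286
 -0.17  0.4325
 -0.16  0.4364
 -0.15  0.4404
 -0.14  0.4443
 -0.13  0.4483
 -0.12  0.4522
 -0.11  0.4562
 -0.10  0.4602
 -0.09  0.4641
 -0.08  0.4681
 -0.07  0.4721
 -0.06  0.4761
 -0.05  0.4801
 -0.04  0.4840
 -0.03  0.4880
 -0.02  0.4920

40.80

T = 2;  σ√T = 0.3818
d₁ = [ln(429/414) + (0.075 − 0.047 + 0.27²/2)·2] / 0.3818 = [0.0356 + 0.1289] / 0.3818 = 0.4308 which rounds to 0.43
d₂ = d₁ − σ√T = 0.4308 − 0.3818 = 0.0489 which rounds to 0.05
exp(−qT) = exp(−0.047·2) = 0.9103;  exp(−rT) = exp(−0.075·2) = 0.8607
P = 414·0.8607·N(-0.05) − 429·0.9103·N(-0.43) = 414·0.8607·0.4801 − 429·0.9103·0.3336 = 171.0739 − 130.2770 = 40.7969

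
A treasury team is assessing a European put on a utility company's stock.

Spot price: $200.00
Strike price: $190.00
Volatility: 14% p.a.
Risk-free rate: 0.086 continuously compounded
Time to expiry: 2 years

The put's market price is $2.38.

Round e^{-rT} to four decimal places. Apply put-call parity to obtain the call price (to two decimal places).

$42.40

exp(−rT) = exp(−0.086·2) = 0.8420
Put-call parity: C − P = S − K·e^(−rT) = 200 − 190·0.8420 = 200 − 159.9800 = 40.0200
C = P + (C − P) = 2.38 + (40.0200) = 42.4000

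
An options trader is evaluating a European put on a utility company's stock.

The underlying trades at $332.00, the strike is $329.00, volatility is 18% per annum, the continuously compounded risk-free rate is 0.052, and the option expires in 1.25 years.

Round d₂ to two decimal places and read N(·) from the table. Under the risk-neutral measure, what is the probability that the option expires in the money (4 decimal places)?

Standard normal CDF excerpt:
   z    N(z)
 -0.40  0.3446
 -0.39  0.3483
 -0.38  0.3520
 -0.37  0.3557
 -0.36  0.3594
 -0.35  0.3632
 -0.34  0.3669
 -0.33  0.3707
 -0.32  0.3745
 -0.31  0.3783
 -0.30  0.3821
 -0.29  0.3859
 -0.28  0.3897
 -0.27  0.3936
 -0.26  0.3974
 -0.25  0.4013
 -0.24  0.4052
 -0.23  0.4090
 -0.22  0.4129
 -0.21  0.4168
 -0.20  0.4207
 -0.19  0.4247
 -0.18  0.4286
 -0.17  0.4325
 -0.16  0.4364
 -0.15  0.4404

σ√T = 0.18 × 1.1180 = 0.2012
d₁ = [ln(332/329) + (0.052 + 0.18²/2)·1.25] / 0.2012 = [0.0091 + 0.0852] / 0.2012 = 0.4687 → 0.47
d₂ = d₁ − σ√T = 0.4687 − 0.2012 = 0.2675 → 0.27
Risk-neutral Pr[S_T < K] = N(−d₂) = N(-0.27) = 0.3936

0.3936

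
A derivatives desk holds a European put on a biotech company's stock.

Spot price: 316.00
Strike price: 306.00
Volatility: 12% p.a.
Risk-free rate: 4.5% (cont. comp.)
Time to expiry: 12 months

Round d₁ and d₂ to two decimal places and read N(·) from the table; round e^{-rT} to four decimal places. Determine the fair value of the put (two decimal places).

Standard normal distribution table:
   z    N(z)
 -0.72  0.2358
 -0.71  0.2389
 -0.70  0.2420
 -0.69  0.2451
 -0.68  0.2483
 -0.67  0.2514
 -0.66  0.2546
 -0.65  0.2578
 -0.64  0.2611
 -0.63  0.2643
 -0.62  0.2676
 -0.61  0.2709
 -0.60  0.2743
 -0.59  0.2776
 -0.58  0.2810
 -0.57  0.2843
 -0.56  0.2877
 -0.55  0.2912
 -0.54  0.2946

5.73

T = 1;  σ√T = 0.1200
d₁ = [ln(316/306) + (0.045 + ½·0.12²)·1] / (σ√T) = (0.0322 + 0.0522) / 0.1200 = 0.7030 which rounds to 0.70
d₂ = 0.7030 − 0.1200 = 0.5830 which rounds to 0.58
exp(−rT) = exp(−0.045·1) = 0.9560
N(−d₂) = N(-0.58) = 0.2810;  N(−d₁) = N(-0.70) = 0.2420
P = 306·0.9560·0.2810 − 316·0.2420 = 82.2026 − 76.4720 = 5.7306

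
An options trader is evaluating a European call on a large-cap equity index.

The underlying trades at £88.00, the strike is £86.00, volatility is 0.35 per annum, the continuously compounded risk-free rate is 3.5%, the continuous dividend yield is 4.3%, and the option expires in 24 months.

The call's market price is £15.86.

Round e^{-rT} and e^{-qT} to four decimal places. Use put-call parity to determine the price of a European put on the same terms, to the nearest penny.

e^(−qT) = e^(−0.043·2) = 0.9176;  e^(−rT) = e^(−0.035·2) = 0.9324
Put-call parity: C − P = S·e^(−qT) − K·e^(−rT) = 88·0.9176 − 86·0.9324 = 80.7488 − 80.1864 = 0.5624
P = C − (C − P) = 15.86 − (0.5624) = 15.2976

£15.30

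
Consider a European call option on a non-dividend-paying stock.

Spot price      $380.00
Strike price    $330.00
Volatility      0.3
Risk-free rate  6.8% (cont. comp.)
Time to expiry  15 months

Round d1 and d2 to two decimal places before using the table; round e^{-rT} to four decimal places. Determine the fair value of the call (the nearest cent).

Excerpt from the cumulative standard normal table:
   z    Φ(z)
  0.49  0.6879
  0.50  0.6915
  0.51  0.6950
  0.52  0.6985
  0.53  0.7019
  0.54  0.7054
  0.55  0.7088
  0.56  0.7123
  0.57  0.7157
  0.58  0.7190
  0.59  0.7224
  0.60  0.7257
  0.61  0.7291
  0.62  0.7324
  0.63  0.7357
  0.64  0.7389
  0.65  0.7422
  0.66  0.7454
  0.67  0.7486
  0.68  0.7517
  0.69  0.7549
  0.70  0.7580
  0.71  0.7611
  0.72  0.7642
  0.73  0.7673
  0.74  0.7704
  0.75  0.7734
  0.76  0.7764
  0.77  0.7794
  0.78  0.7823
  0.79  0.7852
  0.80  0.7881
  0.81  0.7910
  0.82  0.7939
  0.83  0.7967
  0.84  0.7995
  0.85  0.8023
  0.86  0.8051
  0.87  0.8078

T = 1.25;  σ√T = 0.3354
ln(S/K) + (r + σ²/2)T = ln(380/330) + (0.068 + 0.3²/2)·1.25 = 0.1411 + 0.1413 = 0.2823
d₁ = 0.2823 / 0.3354 = 0.8417 ⇒ 0.84
d₂ = d₁ − σ√T = 0.8417 − 0.3354 = 0.5063 ⇒ 0.51
e^(−rT) = e^(−0.068·1.25) = 0.9185
C = 380·N(0.84) − 330·0.9185·N(0.51) = 380·0.7995 − 330·0.9185·0.6950 = 303.8100 − 210.6580 = 93.1520

$93.15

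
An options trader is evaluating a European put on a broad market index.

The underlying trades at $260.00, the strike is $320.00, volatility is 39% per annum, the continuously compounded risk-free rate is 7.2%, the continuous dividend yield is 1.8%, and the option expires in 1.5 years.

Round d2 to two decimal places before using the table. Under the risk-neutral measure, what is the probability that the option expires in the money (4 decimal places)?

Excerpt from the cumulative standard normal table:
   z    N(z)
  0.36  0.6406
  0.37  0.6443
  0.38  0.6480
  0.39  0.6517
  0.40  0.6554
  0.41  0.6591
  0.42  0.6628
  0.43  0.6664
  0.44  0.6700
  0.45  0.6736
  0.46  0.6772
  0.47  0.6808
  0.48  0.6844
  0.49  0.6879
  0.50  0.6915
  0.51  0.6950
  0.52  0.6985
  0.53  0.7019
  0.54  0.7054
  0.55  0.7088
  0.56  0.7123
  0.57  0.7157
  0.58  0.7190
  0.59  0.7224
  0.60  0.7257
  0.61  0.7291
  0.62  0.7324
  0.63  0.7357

σ√T = 0.39·√1.5 = 0.4777
d₁ = [ln(260/320) + (0.072 − 0.018 + 0.39²/2)·1.5] / 0.4777 = [-0.2076 + 0.1951] / 0.4777 = -0.0263 ≈ -0.03
d₂ = d₁ − σ√T = -0.0263 − 0.4777 = -0.5040 ≈ -0.50
Risk-neutral Pr[S_T < K] = N(−d₂) = N(0.50) = 0.6915

0.6915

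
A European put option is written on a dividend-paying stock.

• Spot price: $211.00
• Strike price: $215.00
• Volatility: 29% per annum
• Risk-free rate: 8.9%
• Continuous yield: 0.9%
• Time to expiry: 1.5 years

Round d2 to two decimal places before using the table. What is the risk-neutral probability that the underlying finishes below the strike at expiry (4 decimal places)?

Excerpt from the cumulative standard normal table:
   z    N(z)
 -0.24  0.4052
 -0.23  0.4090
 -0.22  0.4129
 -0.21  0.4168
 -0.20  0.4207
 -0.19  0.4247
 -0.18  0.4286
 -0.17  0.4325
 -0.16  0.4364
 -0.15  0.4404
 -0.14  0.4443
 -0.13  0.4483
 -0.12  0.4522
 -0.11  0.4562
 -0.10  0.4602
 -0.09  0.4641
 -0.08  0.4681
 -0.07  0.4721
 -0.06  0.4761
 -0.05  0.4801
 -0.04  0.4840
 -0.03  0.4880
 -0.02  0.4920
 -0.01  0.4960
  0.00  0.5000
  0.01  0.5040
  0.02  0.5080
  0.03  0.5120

σ√T = 0.29 × 1.2247 = 0.3552
d₁ = [ln(211/215) + (0.089 − 0.009 + 0.29²/2)·1.5] / 0.3552 = [-0.0188 + 0.1831] / 0.3552 = 0.4626 ≈ 0.46
d₂ = d₁ − σ√T = 0.4626 − 0.3552 = 0.1074 ≈ 0.11
Risk-neutral Pr[S_T < K] = N(−d₂) = N(-0.11) = 0.4562

0.4562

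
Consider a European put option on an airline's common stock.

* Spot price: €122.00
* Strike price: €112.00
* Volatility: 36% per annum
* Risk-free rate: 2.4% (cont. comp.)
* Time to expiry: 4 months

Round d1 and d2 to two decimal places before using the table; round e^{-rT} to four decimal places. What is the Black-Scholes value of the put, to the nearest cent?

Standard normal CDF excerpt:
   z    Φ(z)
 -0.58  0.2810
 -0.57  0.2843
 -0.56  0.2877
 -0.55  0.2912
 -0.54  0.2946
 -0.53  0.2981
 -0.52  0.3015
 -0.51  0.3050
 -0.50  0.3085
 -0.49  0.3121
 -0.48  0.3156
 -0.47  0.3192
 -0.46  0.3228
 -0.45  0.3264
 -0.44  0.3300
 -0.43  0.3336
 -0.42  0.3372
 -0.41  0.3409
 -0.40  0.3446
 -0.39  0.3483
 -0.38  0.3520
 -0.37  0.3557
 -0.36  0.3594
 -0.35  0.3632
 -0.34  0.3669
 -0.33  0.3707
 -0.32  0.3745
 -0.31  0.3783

€4.83

σ√T = 0.36 × 0.5774 = 0.2078
ln(S/K) + (r + σ²/2)T = ln(122/112) + (0.024 + 0.36²/2)·0.3333 = 0.0855 + 0.0296 = 0.1151
d₁ = 0.1151 / 0.2078 = 0.5539 → 0.55
d₂ = d₁ − σ√T = 0.5539 − 0.2078 = 0.3460 → 0.35
exp(−rT) = exp(−0.024·0.3333) = 0.9920
P = 112·0.9920·N(-0.35) − 122·N(-0.55) = 112·0.9920·0.3632 − 122·0.2912 = 40.3530 − 35.5264 = 4.8266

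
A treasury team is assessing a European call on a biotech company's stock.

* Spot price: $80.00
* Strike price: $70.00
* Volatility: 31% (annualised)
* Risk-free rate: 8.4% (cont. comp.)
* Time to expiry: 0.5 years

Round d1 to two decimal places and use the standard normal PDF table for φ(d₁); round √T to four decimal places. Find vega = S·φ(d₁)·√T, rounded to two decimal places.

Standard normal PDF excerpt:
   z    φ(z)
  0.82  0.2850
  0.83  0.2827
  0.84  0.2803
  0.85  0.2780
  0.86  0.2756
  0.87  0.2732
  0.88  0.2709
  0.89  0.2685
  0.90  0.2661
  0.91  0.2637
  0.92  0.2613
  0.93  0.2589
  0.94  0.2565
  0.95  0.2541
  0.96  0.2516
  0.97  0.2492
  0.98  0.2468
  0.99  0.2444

T = 0.5;  σ√T = 0.2192
d₁ = [ln(80/70) + (0.084 + ½·0.31²)·0.5] / (σ√T) = (0.1335 + 0.0660) / 0.2192 = 0.9104 ≈ 0.91
√T = √0.5 = 0.7071
φ(d₁) = φ(0.91) = 0.2637
vega = S·φ(d₁)·√T = 80·0.2637·0.7071 = 14.9170

14.92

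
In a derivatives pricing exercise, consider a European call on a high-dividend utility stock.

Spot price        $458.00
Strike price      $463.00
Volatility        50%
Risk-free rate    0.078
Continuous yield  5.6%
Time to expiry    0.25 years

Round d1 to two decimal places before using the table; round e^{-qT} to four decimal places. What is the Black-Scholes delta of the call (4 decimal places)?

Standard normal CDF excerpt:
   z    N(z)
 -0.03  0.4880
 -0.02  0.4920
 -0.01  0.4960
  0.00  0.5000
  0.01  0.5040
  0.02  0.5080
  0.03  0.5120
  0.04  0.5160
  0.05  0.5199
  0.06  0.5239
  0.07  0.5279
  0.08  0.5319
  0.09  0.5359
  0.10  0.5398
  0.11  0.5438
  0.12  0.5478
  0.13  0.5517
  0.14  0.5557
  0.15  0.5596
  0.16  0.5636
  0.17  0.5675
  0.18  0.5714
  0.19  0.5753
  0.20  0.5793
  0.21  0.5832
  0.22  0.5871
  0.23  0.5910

0.5323

T = 0.25;  σ√T = 0.2500
ln(S/K) + (r − q + σ²/2)T = ln(458/463) + (0.078 − 0.056 + 0.5²/2)·0.25 = -0.0109 + 0.0367 = 0.0259
d₁ = 0.0259 / 0.2500 = 0.1036 ≈ 0.10
N(d₁) = N(0.10) = 0.5398
Δ_call = exp(−qT)·N(d₁) = 0.9861·0.5398 = 0.5323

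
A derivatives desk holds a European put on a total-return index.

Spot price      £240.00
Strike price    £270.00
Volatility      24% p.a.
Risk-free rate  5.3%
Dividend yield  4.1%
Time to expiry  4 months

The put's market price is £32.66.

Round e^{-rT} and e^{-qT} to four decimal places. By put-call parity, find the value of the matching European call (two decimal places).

exp(−qT) = exp(−0.041·0.3333) = 0.9864;  exp(−rT) = exp(−0.053·0.3333) = 0.9825
Put-call parity: C − P = S·e^(−qT) − K·e^(−rT) = 240·0.9864 − 270·0.9825 = 236.7360 − 265.2750 = -28.5390
C = P + (C − P) = 32.66 + (-28.5390) = 4.1210

£4.12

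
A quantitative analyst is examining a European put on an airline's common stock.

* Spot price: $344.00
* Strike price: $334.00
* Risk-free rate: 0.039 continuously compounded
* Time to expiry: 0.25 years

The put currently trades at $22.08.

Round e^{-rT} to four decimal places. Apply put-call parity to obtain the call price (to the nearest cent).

$35.32

exp(−rT) = exp(−0.039·0.25) = 0.9903
Put-call parity: C − P = S − K·e^(−rT) = 344 − 334·0.9903 = 344 − 330.7602 = 13.2398
C = P + (C − P) = 22.08 + (13.2398) = 35.3198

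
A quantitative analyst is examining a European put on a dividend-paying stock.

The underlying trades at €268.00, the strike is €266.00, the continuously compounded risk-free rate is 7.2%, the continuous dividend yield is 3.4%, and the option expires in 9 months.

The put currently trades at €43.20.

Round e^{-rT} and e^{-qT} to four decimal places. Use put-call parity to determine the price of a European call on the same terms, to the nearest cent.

e^(−qT) = e^(−0.034·0.75) = 0.9748;  e^(−rT) = e^(−0.072·0.75) = 0.9474
Put-call parity: C − P = S·e^(−qT) − K·e^(−rT) = 268·0.9748 − 266·0.9474 = 261.2464 − 252.0084 = 9.2380
C = P + (C − P) = 43.20 + (9.2380) = 52.4380

€52.44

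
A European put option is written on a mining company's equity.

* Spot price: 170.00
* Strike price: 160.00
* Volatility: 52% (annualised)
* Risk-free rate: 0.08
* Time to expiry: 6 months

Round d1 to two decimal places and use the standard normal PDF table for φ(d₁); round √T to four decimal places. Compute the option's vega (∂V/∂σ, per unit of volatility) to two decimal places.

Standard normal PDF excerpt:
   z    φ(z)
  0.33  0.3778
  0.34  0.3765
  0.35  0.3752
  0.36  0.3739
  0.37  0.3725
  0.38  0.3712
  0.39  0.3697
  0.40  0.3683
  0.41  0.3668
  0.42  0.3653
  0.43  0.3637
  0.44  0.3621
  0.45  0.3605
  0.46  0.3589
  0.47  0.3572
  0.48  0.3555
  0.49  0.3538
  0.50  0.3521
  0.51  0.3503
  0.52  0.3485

σ√T = 0.52 × 0.7071 = 0.3677
ln(S/K) + (r + σ²/2)T = ln(170/160) + (0.08 + 0.52²/2)·0.5 = 0.0606 + 0.1076 = 0.1682
d₁ = 0.1682 / 0.3677 = 0.4575 ≈ 0.46
√T = √0.5 = 0.7071
φ(d₁) = φ(0.46) = 0.3589
vega = S·φ(d₁)·√T = 170·0.3589·0.7071 = 43.1423
(Vega is the same for a European call and put with the same parameters.)

43.14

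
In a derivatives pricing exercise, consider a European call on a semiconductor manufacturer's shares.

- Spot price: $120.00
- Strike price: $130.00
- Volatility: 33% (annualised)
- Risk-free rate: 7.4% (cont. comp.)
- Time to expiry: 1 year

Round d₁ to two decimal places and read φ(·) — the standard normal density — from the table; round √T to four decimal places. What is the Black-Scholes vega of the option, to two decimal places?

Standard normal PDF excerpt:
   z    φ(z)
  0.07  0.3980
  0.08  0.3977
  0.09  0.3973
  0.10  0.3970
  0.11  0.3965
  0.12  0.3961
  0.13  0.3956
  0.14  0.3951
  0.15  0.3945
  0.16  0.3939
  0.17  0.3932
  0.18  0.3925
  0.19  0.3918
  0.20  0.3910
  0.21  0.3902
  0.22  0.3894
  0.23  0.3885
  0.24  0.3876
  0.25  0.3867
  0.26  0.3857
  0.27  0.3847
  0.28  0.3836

T = 1;  σ√T = 0.3300
d₁ = [ln(120/130) + (0.074 + ½·0.33²)·1] / (σ√T) = (-0.0800 + 0.1285) / 0.3300 = 0.1467 which rounds to 0.15
√T = √1 = 1.0000
φ(d₁) = φ(0.15) = 0.3945
vega = S·φ(d₁)·√T = 120·0.3945·1.0000 = 47.3400

47.34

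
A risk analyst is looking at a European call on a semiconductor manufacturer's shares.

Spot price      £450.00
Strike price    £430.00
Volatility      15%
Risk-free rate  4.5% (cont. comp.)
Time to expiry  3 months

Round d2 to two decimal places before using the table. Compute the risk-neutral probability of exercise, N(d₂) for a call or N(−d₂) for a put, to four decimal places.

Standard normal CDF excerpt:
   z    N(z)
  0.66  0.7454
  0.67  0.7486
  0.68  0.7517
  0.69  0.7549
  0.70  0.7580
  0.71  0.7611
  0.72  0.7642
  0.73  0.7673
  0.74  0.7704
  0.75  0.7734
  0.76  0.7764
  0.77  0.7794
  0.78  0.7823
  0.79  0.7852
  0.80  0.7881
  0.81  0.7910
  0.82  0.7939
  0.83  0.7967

0.7642

σ√T = 0.15·√0.25 = 0.0750
d₁ = [ln(450/430) + (0.045 + 0.15²/2)·0.25] / 0.0750 = [0.0455 + 0.0141] / 0.0750 = 0.7937 → 0.79
d₂ = d₁ − σ√T = 0.7937 − 0.0750 = 0.7187 → 0.72
Pr(exercise) under Q = N(d₂) = 0.7642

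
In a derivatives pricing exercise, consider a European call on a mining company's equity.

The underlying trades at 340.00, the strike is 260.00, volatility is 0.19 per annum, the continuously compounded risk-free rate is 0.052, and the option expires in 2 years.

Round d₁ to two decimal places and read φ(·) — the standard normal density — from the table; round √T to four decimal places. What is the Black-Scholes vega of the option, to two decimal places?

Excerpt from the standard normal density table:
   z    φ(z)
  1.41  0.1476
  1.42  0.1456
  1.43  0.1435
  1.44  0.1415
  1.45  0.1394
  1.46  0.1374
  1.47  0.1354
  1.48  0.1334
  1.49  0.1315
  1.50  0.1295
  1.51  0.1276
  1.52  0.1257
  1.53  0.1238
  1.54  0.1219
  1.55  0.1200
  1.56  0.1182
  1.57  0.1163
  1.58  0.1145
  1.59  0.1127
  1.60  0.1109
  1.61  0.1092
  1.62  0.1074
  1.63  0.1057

T = 2;  σ√T = 0.2687
ln(S/K) + (r + σ²/2)T = ln(340/260) + (0.052 + 0.19²/2)·2 = 0.2683 + 0.1401 = 0.4084
d₁ = 0.4084 / 0.2687 = 1.5198 which rounds to 1.52
√T = √2 = 1.4142
φ(d₁) = φ(1.52) = 0.1257
vega = S·φ(d₁)·√T = 340·0.1257·1.4142 = 60.4401

60.44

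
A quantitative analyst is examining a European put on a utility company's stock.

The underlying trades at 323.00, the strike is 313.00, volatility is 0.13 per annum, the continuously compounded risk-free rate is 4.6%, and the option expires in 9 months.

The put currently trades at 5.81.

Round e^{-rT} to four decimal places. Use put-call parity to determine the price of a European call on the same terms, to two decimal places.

26.42

exp(−rT) = exp(−0.046·0.75) = 0.9661
Put-call parity: C − P = S − K·e^(−rT) = 323 − 313·0.9661 = 323 − 302.3893 = 20.6107
C = P + (C − P) = 5.81 + (20.6107) = 26.4207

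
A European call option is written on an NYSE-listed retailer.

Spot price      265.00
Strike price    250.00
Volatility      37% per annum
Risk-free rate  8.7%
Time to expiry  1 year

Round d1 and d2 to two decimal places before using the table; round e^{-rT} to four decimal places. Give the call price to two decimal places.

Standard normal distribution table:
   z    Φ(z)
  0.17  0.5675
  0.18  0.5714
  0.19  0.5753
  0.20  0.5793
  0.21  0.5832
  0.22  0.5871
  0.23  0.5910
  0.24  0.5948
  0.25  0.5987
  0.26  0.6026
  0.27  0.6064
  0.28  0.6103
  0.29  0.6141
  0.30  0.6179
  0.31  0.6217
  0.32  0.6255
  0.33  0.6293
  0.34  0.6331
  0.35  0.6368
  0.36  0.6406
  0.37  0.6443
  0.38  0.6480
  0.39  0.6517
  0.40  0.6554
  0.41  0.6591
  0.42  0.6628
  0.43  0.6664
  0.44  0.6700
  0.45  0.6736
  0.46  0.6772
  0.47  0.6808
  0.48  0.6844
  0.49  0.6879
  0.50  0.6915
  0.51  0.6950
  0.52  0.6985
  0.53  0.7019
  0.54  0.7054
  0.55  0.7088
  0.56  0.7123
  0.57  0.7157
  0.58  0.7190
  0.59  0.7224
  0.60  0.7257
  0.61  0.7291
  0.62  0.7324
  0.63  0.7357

σ√T = 0.37 × 1.0000 = 0.3700
d₁ = [ln(265/250) + (0.087 + 0.37²/2)·1] / 0.3700 = [0.0583 + 0.1554] / 0.3700 = 0.5776 ≈ 0.58
d₂ = d₁ − σ√T = 0.5776 − 0.3700 = 0.2076 ≈ 0.21
e^(−rT) = e^(−0.087·1) = 0.9167
N(d₁) = N(0.58) = 0.7190;  N(d₂) = N(0.21) = 0.5832
C = 265·0.7190 − 250·0.9167·0.5832 = 190.5350 − 133.6549 = 56.8801

56.88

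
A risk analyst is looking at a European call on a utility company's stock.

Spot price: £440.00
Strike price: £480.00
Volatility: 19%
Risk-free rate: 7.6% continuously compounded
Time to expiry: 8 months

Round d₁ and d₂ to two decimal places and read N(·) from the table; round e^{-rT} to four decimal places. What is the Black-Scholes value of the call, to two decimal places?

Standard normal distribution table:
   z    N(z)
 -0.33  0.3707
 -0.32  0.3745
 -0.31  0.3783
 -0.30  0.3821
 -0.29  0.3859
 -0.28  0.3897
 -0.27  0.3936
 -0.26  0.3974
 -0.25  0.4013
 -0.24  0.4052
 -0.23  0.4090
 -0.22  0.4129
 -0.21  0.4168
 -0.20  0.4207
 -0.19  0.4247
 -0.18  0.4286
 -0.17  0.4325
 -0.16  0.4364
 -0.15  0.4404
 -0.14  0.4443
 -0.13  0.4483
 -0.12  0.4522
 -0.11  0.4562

£19.40

T = 0.6667;  σ√T = 0.1551
d₁ = [ln(440/480) + (0.076 + 0.19²/2)·0.6667] / 0.1551 = [-0.0870 + 0.0627] / 0.1551 = -0.1567 ⇒ -0.16
d₂ = d₁ − σ√T = -0.1567 − 0.1551 = -0.3118 ⇒ -0.31
e^(−rT) = e^(−0.076·0.6667) = 0.9506
N(d₁) = N(-0.16) = 0.4364;  N(d₂) = N(-0.31) = 0.3783
C = 440·0.4364 − 480·0.9506·0.3783 = 192.0160 − 172.6138 = 19.4022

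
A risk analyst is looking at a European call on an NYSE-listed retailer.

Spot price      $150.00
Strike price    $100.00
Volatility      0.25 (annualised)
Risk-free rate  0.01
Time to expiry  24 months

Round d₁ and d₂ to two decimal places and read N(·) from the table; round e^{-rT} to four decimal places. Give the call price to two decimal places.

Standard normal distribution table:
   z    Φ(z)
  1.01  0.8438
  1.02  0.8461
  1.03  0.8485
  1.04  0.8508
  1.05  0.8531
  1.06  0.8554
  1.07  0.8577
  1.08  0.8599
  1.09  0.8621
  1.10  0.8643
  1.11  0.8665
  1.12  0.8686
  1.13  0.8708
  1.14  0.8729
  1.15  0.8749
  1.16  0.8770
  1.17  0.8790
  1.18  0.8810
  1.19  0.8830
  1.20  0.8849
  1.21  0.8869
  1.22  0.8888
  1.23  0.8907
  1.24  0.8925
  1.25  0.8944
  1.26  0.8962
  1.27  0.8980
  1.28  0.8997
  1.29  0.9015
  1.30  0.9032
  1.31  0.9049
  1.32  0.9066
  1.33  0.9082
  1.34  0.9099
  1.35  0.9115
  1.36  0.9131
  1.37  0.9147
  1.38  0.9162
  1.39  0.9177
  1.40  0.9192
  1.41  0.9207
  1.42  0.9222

σ√T = 0.25·√2 = 0.3536
d₁ = [ln(150/100) + (0.01 + ½·0.25²)·2] / (σ√T) = (0.4055 + 0.0825) / 0.3536 = 1.3802 which rounds to 1.38
d₂ = 1.3802 − 0.3536 = 1.0266 which rounds to 1.03
e^(−rT) = e^(−0.01·2) = 0.9802
N(d₁) = N(1.38) = 0.9162;  N(d₂) = N(1.03) = 0.8485
C = 150·0.9162 − 100·0.9802·0.8485 = 137.4300 − 83.1700 = 54.2600

$54.26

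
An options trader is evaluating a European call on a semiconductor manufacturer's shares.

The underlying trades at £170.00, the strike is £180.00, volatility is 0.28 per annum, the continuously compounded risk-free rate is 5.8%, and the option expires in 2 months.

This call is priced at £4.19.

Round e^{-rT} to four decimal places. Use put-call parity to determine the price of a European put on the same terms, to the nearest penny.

exp(−rT) = exp(−0.058·0.1667) = 0.9904
Put-call parity: C − P = S − K·e^(−rT) = 170 − 180·0.9904 = 170 − 178.2720 = -8.2720
P = C − (C − P) = 4.19 − (-8.2720) = 12.4620

£12.46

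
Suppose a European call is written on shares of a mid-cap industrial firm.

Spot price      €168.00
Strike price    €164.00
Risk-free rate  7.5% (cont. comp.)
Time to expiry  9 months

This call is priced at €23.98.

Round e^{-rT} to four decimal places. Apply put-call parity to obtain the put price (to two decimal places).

e^(−rT) = e^(−0.075·0.75) = 0.9453
Put-call parity: C − P = S − K·e^(−rT) = 168 − 164·0.9453 = 168 − 155.0292 = 12.9708
P = C − (C − P) = 23.98 − (12.9708) = 11.0092

€11.01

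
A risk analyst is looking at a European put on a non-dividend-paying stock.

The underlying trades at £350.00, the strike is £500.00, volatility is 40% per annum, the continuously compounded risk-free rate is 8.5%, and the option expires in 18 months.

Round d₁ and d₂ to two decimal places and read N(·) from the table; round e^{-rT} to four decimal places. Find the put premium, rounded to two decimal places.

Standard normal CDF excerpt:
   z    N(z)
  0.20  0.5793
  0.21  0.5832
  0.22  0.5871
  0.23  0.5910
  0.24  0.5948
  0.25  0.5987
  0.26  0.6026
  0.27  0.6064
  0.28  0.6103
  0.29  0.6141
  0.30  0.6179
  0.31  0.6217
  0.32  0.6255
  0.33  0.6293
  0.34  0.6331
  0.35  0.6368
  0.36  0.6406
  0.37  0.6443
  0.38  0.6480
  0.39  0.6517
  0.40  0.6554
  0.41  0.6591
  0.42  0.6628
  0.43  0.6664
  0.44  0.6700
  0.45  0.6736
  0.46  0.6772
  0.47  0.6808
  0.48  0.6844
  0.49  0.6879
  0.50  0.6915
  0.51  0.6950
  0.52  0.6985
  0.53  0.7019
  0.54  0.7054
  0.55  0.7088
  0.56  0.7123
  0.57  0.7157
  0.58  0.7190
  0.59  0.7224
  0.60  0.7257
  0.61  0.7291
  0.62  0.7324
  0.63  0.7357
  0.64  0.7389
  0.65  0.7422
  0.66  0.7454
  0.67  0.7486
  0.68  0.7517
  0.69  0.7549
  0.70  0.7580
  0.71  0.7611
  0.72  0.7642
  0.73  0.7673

£129.51

σ√T = 0.4·√1.5 = 0.4899
d₁ = [ln(350/500) + (0.085 + 0.4²/2)·1.5] / 0.4899 = [-0.3567 + 0.2475] / 0.4899 = -0.2229 ⇒ -0.22
d₂ = d₁ − σ√T = -0.2229 − 0.4899 = -0.7128 ⇒ -0.71
e^(−rT) = e^(−0.085·1.5) = 0.8803
P = 500·0.8803·N(0.71) − 350·N(0.22) = 500·0.8803·0.7611 − 350·0.5871 = 334.9982 − 205.4850 = 129.5132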